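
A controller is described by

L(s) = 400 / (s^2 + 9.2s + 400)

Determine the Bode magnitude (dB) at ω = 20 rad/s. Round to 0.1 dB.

At s = jω = j20:
quadratic: (j20)² + 9.2·j20 + 400 = 0 + j184 → |·| ≈ 184, ∠ ≈ 90.00°
|L| = 400 / 184 ≈ 2.1739
Gain = 20 log₁₀(2.1739) ≈ 6.74 dB

6.7 dB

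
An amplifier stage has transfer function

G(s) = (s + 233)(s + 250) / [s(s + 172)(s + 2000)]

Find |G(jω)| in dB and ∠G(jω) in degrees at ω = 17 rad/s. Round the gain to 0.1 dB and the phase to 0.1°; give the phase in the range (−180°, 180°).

At s = jω = j17:
zero (s+233): 233 + j17 → |·| = √(233²+17²) = √54578 ≈ 233.62, ∠ = arctan(17/233) ≈ 4.17°
zero (s+250): 250 + j17 → |·| = √(250²+17²) = √62789 ≈ 250.58, ∠ = arctan(17/250) ≈ 3.89°
pole (s+172): 172 + j17 → |·| = √(172²+17²) = √29873 ≈ 172.84, ∠ = arctan(17/172) ≈ 5.64°
pole (s+2000): 2000 + j17 → |·| = √(2000²+17²) = √4000289 ≈ 2000.1, ∠ = arctan(17/2000) ≈ 0.49°
pole at origin: |s| = 17, ∠ = 90.00° (in denominator)
|G| = 1 · 58540 / 5.8769e+06 ≈ 0.009961
Gain = 20 log₁₀(0.009961) ≈ -40.03 dB
∠G = 8.06° − 96.13° = -88.07°

-40.0 dB, -88.1°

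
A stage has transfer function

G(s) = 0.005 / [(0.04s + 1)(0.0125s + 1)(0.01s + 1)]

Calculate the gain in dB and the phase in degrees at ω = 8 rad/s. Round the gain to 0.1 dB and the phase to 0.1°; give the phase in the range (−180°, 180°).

At ω = 8 rad/s:
pole (1 + j8·0.04) = 1 + j0.32 → |·| ≈ 1.05, ∠ ≈ 17.74°
pole (1 + j8·0.0125) = 1 + j0.1 → |·| ≈ 1.005, ∠ ≈ 5.71°
pole (1 + j8·0.01) = 1 + j0.08 → |·| ≈ 1.0032, ∠ ≈ 4.57°
|G| = 0.005 · 1 / (1.05 · 1.005 · 1.0032) ≈ 0.0047231
Gain = 20 log₁₀(0.0047231) ≈ -46.52 dB
∠G = (0°) − (17.74° + 5.71° + 4.57°) = -28.02°

-46.5 dB, -28.0°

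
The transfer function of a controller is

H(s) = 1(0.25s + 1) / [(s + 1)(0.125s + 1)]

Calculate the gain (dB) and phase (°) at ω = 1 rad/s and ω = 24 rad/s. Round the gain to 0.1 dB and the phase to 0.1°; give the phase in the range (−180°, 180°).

At ω = 1 rad/s:
zero (1 + j1·0.25) = 1 + j0.25 → |·| ≈ 1.0308, ∠ ≈ 14.04°
pole (1 + j1·1) = 1 + j1 → |·| ≈ 1.4142, ∠ ≈ 45.00°
pole (1 + j1·0.125) = 1 + j0.125 → |·| ≈ 1.0078, ∠ ≈ 7.13°
|H| = 1 · 1.0308 / (1.4142 · 1.0078) ≈ 0.72325
Gain = 20 log₁₀(0.72325) ≈ -2.81 dB
∠H = (14.04°) − (45.00° + 7.13°) = -38.09°

At ω = 24 rad/s:
zero (1 + j24·0.25) = 1 + j6 → |·| ≈ 6.0828, ∠ ≈ 80.54°
pole (1 + j24·1) = 1 + j24 → |·| ≈ 24.021, ∠ ≈ 87.61°
pole (1 + j24·0.125) = 1 + j3 → |·| ≈ 3.1623, ∠ ≈ 71.57°
|H| = 1 · 6.0828 / (24.021 · 3.1623) ≈ 0.080077
Gain = 20 log₁₀(0.080077) ≈ -21.93 dB
∠H = (80.54°) − (87.61° + 71.57°) = -78.64°

ω = 1: -2.8 dB, -38.1°; ω = 24: -21.9 dB, -78.6°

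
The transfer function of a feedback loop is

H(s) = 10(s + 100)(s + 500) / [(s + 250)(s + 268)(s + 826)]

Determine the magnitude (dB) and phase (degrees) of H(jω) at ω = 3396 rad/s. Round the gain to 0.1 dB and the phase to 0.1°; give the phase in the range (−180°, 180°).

At s = jω = j3396:
zero (s+100): 100 + j3396 → |·| = √(100²+3396²) = √11542816 ≈ 3397.5, ∠ = arctan(3396/100) ≈ 88.31°
zero (s+500): 500 + j3396 → |·| = √(500²+3396²) = √11782816 ≈ 3432.6, ∠ = arctan(3396/500) ≈ 81.62°
pole (s+250): 250 + j3396 → |·| = √(250²+3396²) = √11595316 ≈ 3405.2, ∠ = arctan(3396/250) ≈ 85.79°
pole (s+268): 268 + j3396 → |·| = √(268²+3396²) = √11604640 ≈ 3406.6, ∠ = arctan(3396/268) ≈ 85.49°
pole (s+826): 826 + j3396 → |·| = √(826²+3396²) = √12215092 ≈ 3495, ∠ = arctan(3396/826) ≈ 76.33°
|H| = 10 · 1.1662e+07 / 4.0543e+10 ≈ 0.0028765
Gain = 20 log₁₀(0.0028765) ≈ -50.82 dB
∠H = 169.93° − 247.61° = -77.68°

-50.8 dB, -77.7°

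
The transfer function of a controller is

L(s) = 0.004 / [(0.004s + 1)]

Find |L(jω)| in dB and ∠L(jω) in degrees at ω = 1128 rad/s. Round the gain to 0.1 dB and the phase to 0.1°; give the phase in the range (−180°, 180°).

-61.3 dB, -77.5°

At ω = 1128 rad/s:
pole (1 + j1128·0.004) = 1 + j4.512 → |·| ≈ 4.6215, ∠ ≈ 77.50°
|L| = 0.004 · 1 / (4.6215) ≈ 0.00086552
Gain = 20 log₁₀(0.00086552) ≈ -61.25 dB
∠L = (0°) − (77.50°) = -77.50°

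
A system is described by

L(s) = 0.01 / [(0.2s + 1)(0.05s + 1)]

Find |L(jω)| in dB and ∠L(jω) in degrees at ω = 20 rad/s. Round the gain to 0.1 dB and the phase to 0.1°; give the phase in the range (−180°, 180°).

-55.3 dB, -121.0°

At ω = 20 rad/s:
pole (1 + j20·0.2) = 1 + j4 → |·| ≈ 4.1231, ∠ ≈ 75.96°
pole (1 + j20·0.05) = 1 + j1 → |·| ≈ 1.4142, ∠ ≈ 45.00°
|L| = 0.01 · 1 / (4.1231 · 1.4142) ≈ 0.001715
Gain = 20 log₁₀(0.001715) ≈ -55.31 dB
∠L = (0°) − (75.96° + 45.00°) = -120.96°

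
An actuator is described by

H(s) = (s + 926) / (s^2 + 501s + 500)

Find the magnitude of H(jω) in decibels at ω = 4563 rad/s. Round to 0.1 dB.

Substitute s = j4563:
Numerator: (j4563) + 926 = 926 + j4563
Denominator: (j4563)^2 + 501(j4563) + 500 = -20820469 + j2286063
|N| = √(926² + 4563²) ≈ 4656, ∠N ≈ 78.53°
|D| = √(20820469² + 2286063²) ≈ 2.0946e+07, ∠D ≈ 173.73°
|H| = 4656 / 2.0946e+07 ≈ 0.00022229
Gain = 20 log₁₀(0.00022229) ≈ -73.06 dB

-73.1 dB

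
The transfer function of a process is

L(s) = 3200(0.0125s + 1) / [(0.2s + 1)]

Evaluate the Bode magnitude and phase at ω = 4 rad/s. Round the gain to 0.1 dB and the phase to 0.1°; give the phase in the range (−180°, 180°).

At ω = 4 rad/s:
zero (1 + j4·0.0125) = 1 + j0.05 → |·| ≈ 1.0012, ∠ ≈ 2.86°
pole (1 + j4·0.2) = 1 + j0.8 → |·| ≈ 1.2806, ∠ ≈ 38.66°
|L| = 3200 · 1.0012 / (1.2806) ≈ 2501.8
Gain = 20 log₁₀(2501.8) ≈ 67.97 dB
∠L = (2.86°) − (38.66°) = -35.80°

68.0 dB, -35.8°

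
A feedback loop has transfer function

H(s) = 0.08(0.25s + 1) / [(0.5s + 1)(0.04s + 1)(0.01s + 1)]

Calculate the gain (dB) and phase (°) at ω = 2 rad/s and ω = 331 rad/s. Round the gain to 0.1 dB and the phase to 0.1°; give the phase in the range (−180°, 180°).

At ω = 2 rad/s:
zero (1 + j2·0.25) = 1 + j0.5 → |·| ≈ 1.118, ∠ ≈ 26.57°
pole (1 + j2·0.5) = 1 + j1 → |·| ≈ 1.4142, ∠ ≈ 45.00°
pole (1 + j2·0.04) = 1 + j0.08 → |·| ≈ 1.0032, ∠ ≈ 4.57°
pole (1 + j2·0.01) = 1 + j0.02 → |·| ≈ 1.0002, ∠ ≈ 1.15°
|H| = 0.08 · 1.118 / (1.4142 · 1.0032 · 1.0002) ≈ 0.06303
Gain = 20 log₁₀(0.06303) ≈ -24.01 dB
∠H = (26.57°) − (45.00° + 4.57° + 1.15°) = -24.15°

At ω = 331 rad/s:
zero (1 + j331·0.25) = 1 + j82.75 → |·| ≈ 82.756, ∠ ≈ 89.31°
pole (1 + j331·0.5) = 1 + j165.5 → |·| ≈ 165.5, ∠ ≈ 89.65°
pole (1 + j331·0.04) = 1 + j13.24 → |·| ≈ 13.278, ∠ ≈ 85.68°
pole (1 + j331·0.01) = 1 + j3.31 → |·| ≈ 3.4578, ∠ ≈ 73.19°
|H| = 0.08 · 82.756 / (165.5 · 13.278 · 3.4578) ≈ 0.00087128
Gain = 20 log₁₀(0.00087128) ≈ -61.20 dB
∠H = (89.31°) − (89.65° + 85.68° + 73.19°) = -159.21°

ω = 2: -24.0 dB, -24.2°; ω = 331: -61.2 dB, -159.2°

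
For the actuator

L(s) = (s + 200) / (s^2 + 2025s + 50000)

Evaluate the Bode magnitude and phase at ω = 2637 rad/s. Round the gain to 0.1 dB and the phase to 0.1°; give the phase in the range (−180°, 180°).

-70.4 dB, -56.6°

Substitute s = j2637:
Numerator: (j2637) + 200 = 200 + j2637
Denominator: (j2637)^2 + 2025(j2637) + 50000 = -6903769 + j5339925
|N| = √(200² + 2637²) ≈ 2644.6, ∠N ≈ 85.66°
|D| = √(6903769² + 5339925²) ≈ 8.7279e+06, ∠D ≈ 142.28°
|L| = 2644.6 / 8.7279e+06 ≈ 0.00030301
Gain = 20 log₁₀(0.00030301) ≈ -70.37 dB
∠L = 85.66° − 142.28° = -56.62°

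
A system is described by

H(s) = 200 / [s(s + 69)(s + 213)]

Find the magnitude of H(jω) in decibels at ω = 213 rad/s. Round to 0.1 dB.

At s = jω = j213:
pole (s+69): 69 + j213 → |·| = √(69²+213²) = √50130 ≈ 223.9, ∠ = arctan(213/69) ≈ 72.05°
pole (s+213): 213 + j213 → |·| = √(213²+213²) = √90738 ≈ 301.23, ∠ = arctan(213/213) ≈ 45.00°
pole at origin: |s| = 213, ∠ = 90.00° (in denominator)
|H| = 200 / 1.4366e+07 ≈ 1.3922e-05
Gain = 20 log₁₀(1.3922e-05) ≈ -97.13 dB

-97.1 dB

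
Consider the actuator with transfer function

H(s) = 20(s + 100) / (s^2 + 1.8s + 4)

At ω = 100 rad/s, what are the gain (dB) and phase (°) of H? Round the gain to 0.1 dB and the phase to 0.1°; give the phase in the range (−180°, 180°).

-11.0 dB, -134.0°

At s = jω = j100:
zero (s+100): 100 + j100 → |·| = √(100²+100²) = √20000 ≈ 141.42, ∠ = arctan(100/100) ≈ 45.00°
quadratic: (j100)² + 1.8·j100 + 4 = -9996 + j180 → |·| ≈ 9997.6, ∠ ≈ 178.97°
|H| = 20 · 141.42 / 9997.6 ≈ 0.28291
Gain = 20 log₁₀(0.28291) ≈ -10.97 dB
∠H = 45.00° − 178.97° = -133.97°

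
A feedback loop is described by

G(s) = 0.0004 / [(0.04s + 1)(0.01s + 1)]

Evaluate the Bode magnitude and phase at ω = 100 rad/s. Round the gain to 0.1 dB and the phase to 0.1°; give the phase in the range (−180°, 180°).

At ω = 100 rad/s:
pole (1 + j100·0.04) = 1 + j4 → |·| ≈ 4.1231, ∠ ≈ 75.96°
pole (1 + j100·0.01) = 1 + j1 → |·| ≈ 1.4142, ∠ ≈ 45.00°
|G| = 0.0004 · 1 / (4.1231 · 1.4142) ≈ 6.86e-05
Gain = 20 log₁₀(6.86e-05) ≈ -83.27 dB
∠G = (0°) − (75.96° + 45.00°) = -120.96°

-83.3 dB, -121.0°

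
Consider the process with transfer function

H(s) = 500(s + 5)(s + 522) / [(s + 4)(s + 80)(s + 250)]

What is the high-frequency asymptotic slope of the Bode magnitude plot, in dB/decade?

Each pole contributes −20 dB/decade at high frequency; each zero contributes +20 dB/decade.
Net: 2 zero(s) − 3 pole(s) → -20 dB/decade.

-20 dB/decade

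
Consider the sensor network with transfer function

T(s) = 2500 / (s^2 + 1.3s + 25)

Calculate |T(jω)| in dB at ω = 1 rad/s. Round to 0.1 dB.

40.3 dB

At s = jω = j1:
quadratic: (j1)² + 1.3·j1 + 25 = 24 + j1.3 → |·| ≈ 24.035, ∠ ≈ 3.10°
|T| = 2500 / 24.035 ≈ 104.01
Gain = 20 log₁₀(104.01) ≈ 40.34 dB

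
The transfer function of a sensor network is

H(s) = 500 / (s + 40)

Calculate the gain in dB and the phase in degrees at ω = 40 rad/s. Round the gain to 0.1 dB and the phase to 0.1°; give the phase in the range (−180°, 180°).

Substitute s = j40:
Numerator: 500 = 500 + j0
Denominator: (j40) + 40 = 40 + j40
|N| = √(500² + 0²) ≈ 500, ∠N ≈ 0.00°
|D| = √(40² + 40²) ≈ 56.569, ∠D ≈ 45.00°
|H| = 500 / 56.569 ≈ 8.8388
Gain = 20 log₁₀(8.8388) ≈ 18.93 dB
∠H = 0.00° − 45.00° = -45.00°

18.9 dB, -45.0°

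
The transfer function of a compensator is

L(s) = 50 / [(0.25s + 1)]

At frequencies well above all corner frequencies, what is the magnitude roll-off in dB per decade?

Each pole contributes −20 dB/decade at high frequency; each zero contributes +20 dB/decade.
Net: 0 zero(s) − 1 pole(s) → -20 dB/decade.

-20 dB/decade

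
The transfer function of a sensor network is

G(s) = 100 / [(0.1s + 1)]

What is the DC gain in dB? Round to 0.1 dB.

40.0 dB

G(0) = 100 · 1 / 1 = 100
20 log₁₀(100) ≈ 40.00 dB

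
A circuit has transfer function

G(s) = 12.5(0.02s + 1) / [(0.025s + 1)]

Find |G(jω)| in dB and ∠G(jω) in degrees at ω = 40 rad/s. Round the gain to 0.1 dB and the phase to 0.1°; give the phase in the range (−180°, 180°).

At ω = 40 rad/s:
zero (1 + j40·0.02) = 1 + j0.8 → |·| ≈ 1.2806, ∠ ≈ 38.66°
pole (1 + j40·0.025) = 1 + j1 → |·| ≈ 1.4142, ∠ ≈ 45.00°
|G| = 12.5 · 1.2806 / (1.4142) ≈ 11.319
Gain = 20 log₁₀(11.319) ≈ 21.08 dB
∠G = (38.66°) − (45.00°) = -6.34°

21.1 dB, -6.3°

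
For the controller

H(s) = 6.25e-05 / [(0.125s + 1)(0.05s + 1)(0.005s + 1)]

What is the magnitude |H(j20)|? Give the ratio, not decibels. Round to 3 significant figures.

At ω = 20 rad/s:
pole (1 + j20·0.125) = 1 + j2.5 → |·| ≈ 2.6926, ∠ ≈ 68.20°
pole (1 + j20·0.05) = 1 + j1 → |·| ≈ 1.4142, ∠ ≈ 45.00°
pole (1 + j20·0.005) = 1 + j0.1 → |·| ≈ 1.005, ∠ ≈ 5.71°
|H| = 6.25e-05 · 1 / (2.6926 · 1.4142 · 1.005) ≈ 1.6332e-05

1.63e-05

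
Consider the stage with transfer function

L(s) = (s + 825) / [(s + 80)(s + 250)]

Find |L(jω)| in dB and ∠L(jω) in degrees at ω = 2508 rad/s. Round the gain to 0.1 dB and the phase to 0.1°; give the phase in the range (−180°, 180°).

-67.6 dB, -100.7°

At s = jω = j2508:
zero (s+825): 825 + j2508 → |·| = √(825²+2508²) = √6970689 ≈ 2640.2, ∠ = arctan(2508/825) ≈ 71.79°
pole (s+80): 80 + j2508 → |·| = √(80²+2508²) = √6296464 ≈ 2509.3, ∠ = arctan(2508/80) ≈ 88.17°
pole (s+250): 250 + j2508 → |·| = √(250²+2508²) = √6352564 ≈ 2520.4, ∠ = arctan(2508/250) ≈ 84.31°
|L| = 1 · 2640.2 / 6.3244e+06 ≈ 0.00041746
Gain = 20 log₁₀(0.00041746) ≈ -67.59 dB
∠L = 71.79° − 172.48° = -100.69°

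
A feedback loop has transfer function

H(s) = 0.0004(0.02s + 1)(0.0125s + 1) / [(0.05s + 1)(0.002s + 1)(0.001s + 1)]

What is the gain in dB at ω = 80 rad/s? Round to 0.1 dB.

At ω = 80 rad/s:
zero (1 + j80·0.02) = 1 + j1.6 → |·| ≈ 1.8868, ∠ ≈ 57.99°
zero (1 + j80·0.0125) = 1 + j1 → |·| ≈ 1.4142, ∠ ≈ 45.00°
pole (1 + j80·0.05) = 1 + j4 → |·| ≈ 4.1231, ∠ ≈ 75.96°
pole (1 + j80·0.002) = 1 + j0.16 → |·| ≈ 1.0127, ∠ ≈ 9.09°
pole (1 + j80·0.001) = 1 + j0.08 → |·| ≈ 1.0032, ∠ ≈ 4.57°
|H| = 0.0004 · 1.8868 · 1.4142 / (4.1231 · 1.0127 · 1.0032) ≈ 0.0002548
Gain = 20 log₁₀(0.0002548) ≈ -71.88 dB

-71.9 dB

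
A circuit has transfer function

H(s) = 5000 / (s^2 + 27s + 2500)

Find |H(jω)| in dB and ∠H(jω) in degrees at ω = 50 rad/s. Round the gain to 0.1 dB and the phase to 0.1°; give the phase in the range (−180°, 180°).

11.4 dB, -90.0°

At s = jω = j50:
quadratic: (j50)² + 27·j50 + 2500 = 0 + j1350 → |·| ≈ 1350, ∠ ≈ 90.00°
|H| = 5000 / 1350 ≈ 3.7037
Gain = 20 log₁₀(3.7037) ≈ 11.37 dB
∠H = 0.00° − 90.00° = -90.00°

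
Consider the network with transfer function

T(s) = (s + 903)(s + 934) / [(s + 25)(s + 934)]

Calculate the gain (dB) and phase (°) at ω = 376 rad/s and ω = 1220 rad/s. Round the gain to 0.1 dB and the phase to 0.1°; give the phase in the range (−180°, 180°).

ω = 376: 8.3 dB, -63.6°; ω = 1220: 1.9 dB, -35.3°

At s = jω = j376:
zero (s+903): 903 + j376 → |·| = √(903²+376²) = √956785 ≈ 978.15, ∠ = arctan(376/903) ≈ 22.61°
zero (s+934): 934 + j376 → |·| = √(934²+376²) = √1013732 ≈ 1006.8, ∠ = arctan(376/934) ≈ 21.93°
pole (s+25): 25 + j376 → |·| = √(25²+376²) = √142001 ≈ 376.83, ∠ = arctan(376/25) ≈ 86.20°
pole (s+934): 934 + j376 → |·| = √(934²+376²) = √1013732 ≈ 1006.8, ∠ = arctan(376/934) ≈ 21.93°
|T| = 1 · 9.848e+05 / 3.7939e+05 ≈ 2.5957
Gain = 20 log₁₀(2.5957) ≈ 8.29 dB
∠T = 44.54° − 108.13° = -63.59°

At s = jω = j1220:
zero (s+903): 903 + j1220 → |·| = √(903²+1220²) = √2303809 ≈ 1517.8, ∠ = arctan(1220/903) ≈ 53.49°
zero (s+934): 934 + j1220 → |·| = √(934²+1220²) = √2360756 ≈ 1536.5, ∠ = arctan(1220/934) ≈ 52.56°
pole (s+25): 25 + j1220 → |·| = √(25²+1220²) = √1489025 ≈ 1220.3, ∠ = arctan(1220/25) ≈ 88.83°
pole (s+934): 934 + j1220 → |·| = √(934²+1220²) = √2360756 ≈ 1536.5, ∠ = arctan(1220/934) ≈ 52.56°
|T| = 1 · 2.3321e+06 / 1.875e+06 ≈ 1.2438
Gain = 20 log₁₀(1.2438) ≈ 1.90 dB
∠T = 106.05° − 141.39° = -35.34°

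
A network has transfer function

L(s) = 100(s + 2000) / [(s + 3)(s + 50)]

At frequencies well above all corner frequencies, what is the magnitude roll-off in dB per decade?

-20 dB/decade

Each pole contributes −20 dB/decade at high frequency; each zero contributes +20 dB/decade.
Net: 1 zero(s) − 2 pole(s) → -20 dB/decade.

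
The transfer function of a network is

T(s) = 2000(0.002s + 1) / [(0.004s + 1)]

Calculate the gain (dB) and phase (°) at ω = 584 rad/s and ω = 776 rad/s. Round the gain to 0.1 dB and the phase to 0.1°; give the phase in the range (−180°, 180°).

At ω = 584 rad/s:
zero (1 + j584·0.002) = 1 + j1.168 → |·| ≈ 1.5376, ∠ ≈ 49.43°
pole (1 + j584·0.004) = 1 + j2.336 → |·| ≈ 2.541, ∠ ≈ 66.83°
|T| = 2000 · 1.5376 / (2.541) ≈ 1210.2
Gain = 20 log₁₀(1210.2) ≈ 61.66 dB
∠T = (49.43°) − (66.83°) = -17.40°

At ω = 776 rad/s:
zero (1 + j776·0.002) = 1 + j1.552 → |·| ≈ 1.8463, ∠ ≈ 57.21°
pole (1 + j776·0.004) = 1 + j3.104 → |·| ≈ 3.2611, ∠ ≈ 72.14°
|T| = 2000 · 1.8463 / (3.2611) ≈ 1132.3
Gain = 20 log₁₀(1132.3) ≈ 61.08 dB
∠T = (57.21°) − (72.14°) = -14.93°

ω = 584: 61.7 dB, -17.4°; ω = 776: 61.1 dB, -14.9°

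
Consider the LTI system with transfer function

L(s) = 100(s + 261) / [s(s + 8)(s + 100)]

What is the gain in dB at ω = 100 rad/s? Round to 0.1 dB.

-34.1 dB

At s = jω = j100:
zero (s+261): 261 + j100 → |·| = √(261²+100²) = √78121 ≈ 279.5, ∠ = arctan(100/261) ≈ 20.96°
pole (s+8): 8 + j100 → |·| = √(8²+100²) = √10064 ≈ 100.32, ∠ = arctan(100/8) ≈ 85.43°
pole (s+100): 100 + j100 → |·| = √(100²+100²) = √20000 ≈ 141.42, ∠ = arctan(100/100) ≈ 45.00°
pole at origin: |s| = 100, ∠ = 90.00° (in denominator)
|L| = 100 · 279.5 / 1.4187e+06 ≈ 0.019701
Gain = 20 log₁₀(0.019701) ≈ -34.11 dB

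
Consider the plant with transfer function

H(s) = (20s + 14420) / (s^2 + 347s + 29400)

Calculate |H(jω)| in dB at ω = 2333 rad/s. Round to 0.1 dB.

-41.0 dB

Substitute s = j2333:
Numerator: 20(j2333) + 14420 = 14420 + j46660
Denominator: (j2333)^2 + 347(j2333) + 29400 = -5413489 + j809551
|N| = √(14420² + 46660²) ≈ 48837, ∠N ≈ 72.83°
|D| = √(5413489² + 809551²) ≈ 5.4737e+06, ∠D ≈ 171.49°
|H| = 48837 / 5.4737e+06 ≈ 0.0089221
Gain = 20 log₁₀(0.0089221) ≈ -40.99 dB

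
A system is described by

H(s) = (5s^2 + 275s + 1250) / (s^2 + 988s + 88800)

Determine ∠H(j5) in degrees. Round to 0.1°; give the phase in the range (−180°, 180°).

47.5°

Substitute s = j5:
Numerator: 5(j5)^2 + 275(j5) + 1250 = 1125 + j1375
Denominator: (j5)^2 + 988(j5) + 88800 = 88775 + j4940
|N| = √(1125² + 1375²) ≈ 1776.6, ∠N ≈ 50.71°
|D| = √(88775² + 4940²) ≈ 88912, ∠D ≈ 3.19°
∠H = 50.71° − 3.19° = 47.52°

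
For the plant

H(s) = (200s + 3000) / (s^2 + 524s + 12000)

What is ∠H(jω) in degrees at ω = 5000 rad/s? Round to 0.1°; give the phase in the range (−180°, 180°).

-84.2°

Substitute s = j5000:
Numerator: 200(j5000) + 3000 = 3000 + j1000000
Denominator: (j5000)^2 + 524(j5000) + 12000 = -24988000 + j2620000
|N| = √(3000² + 1000000²) ≈ 1e+06, ∠N ≈ 89.83°
|D| = √(24988000² + 2620000²) ≈ 2.5125e+07, ∠D ≈ 174.01°
∠H = 89.83° − 174.01° = -84.18°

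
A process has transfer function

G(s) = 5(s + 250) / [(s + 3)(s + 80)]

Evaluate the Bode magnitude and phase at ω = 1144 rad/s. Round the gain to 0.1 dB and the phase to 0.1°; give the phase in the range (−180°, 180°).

-47.0 dB, -98.2°

At s = jω = j1144:
zero (s+250): 250 + j1144 → |·| = √(250²+1144²) = √1371236 ≈ 1171, ∠ = arctan(1144/250) ≈ 77.67°
pole (s+3): 3 + j1144 → |·| = √(3²+1144²) = √1308745 ≈ 1144, ∠ = arctan(1144/3) ≈ 89.85°
pole (s+80): 80 + j1144 → |·| = √(80²+1144²) = √1315136 ≈ 1146.8, ∠ = arctan(1144/80) ≈ 86.00°
|G| = 5 · 1171 / 1.3119e+06 ≈ 0.004463
Gain = 20 log₁₀(0.004463) ≈ -47.01 dB
∠G = 77.67° − 175.85° = -98.18°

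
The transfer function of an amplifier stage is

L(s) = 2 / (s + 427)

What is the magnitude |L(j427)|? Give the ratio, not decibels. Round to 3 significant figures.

At s = jω = j427:
pole (s+427): 427 + j427 → |·| = √(427²+427²) = √364658 ≈ 603.87, ∠ = arctan(427/427) ≈ 45.00°
|L| = 2 / 603.87 ≈ 0.003312

0.00331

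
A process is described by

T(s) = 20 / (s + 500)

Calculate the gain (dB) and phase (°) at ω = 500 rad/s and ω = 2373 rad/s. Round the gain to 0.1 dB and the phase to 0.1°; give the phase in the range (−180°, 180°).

ω = 500: -31.0 dB, -45.0°; ω = 2373: -41.7 dB, -78.1°

Substitute s = j500:
Numerator: 20 = 20 + j0
Denominator: (j500) + 500 = 500 + j500
|N| = √(20² + 0²) ≈ 20, ∠N ≈ 0.00°
|D| = √(500² + 500²) ≈ 707.11, ∠D ≈ 45.00°
|T| = 20 / 707.11 ≈ 0.028284
Gain = 20 log₁₀(0.028284) ≈ -30.97 dB
∠T = 0.00° − 45.00° = -45.00°

Substitute s = j2373:
Numerator: 20 = 20 + j0
Denominator: (j2373) + 500 = 500 + j2373
|N| = √(20² + 0²) ≈ 20, ∠N ≈ 0.00°
|D| = √(500² + 2373²) ≈ 2425.1, ∠D ≈ 78.10°
|T| = 20 / 2425.1 ≈ 0.0082471
Gain = 20 log₁₀(0.0082471) ≈ -41.67 dB
∠T = 0.00° − 78.10° = -78.10°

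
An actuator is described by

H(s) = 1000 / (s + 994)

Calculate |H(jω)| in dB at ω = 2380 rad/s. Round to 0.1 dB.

-8.2 dB

At s = jω = j2380:
pole (s+994): 994 + j2380 → |·| = √(994²+2380²) = √6652436 ≈ 2579.2, ∠ = arctan(2380/994) ≈ 67.33°
|H| = 1000 / 2579.2 ≈ 0.38772
Gain = 20 log₁₀(0.38772) ≈ -8.23 dB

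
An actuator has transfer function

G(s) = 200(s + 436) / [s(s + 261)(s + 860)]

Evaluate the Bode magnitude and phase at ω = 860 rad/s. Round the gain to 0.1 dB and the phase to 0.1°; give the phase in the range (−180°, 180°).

At s = jω = j860:
zero (s+436): 436 + j860 → |·| = √(436²+860²) = √929696 ≈ 964.21, ∠ = arctan(860/436) ≈ 63.12°
pole (s+261): 261 + j860 → |·| = √(261²+860²) = √807721 ≈ 898.73, ∠ = arctan(860/261) ≈ 73.12°
pole (s+860): 860 + j860 → |·| = √(860²+860²) = √1479200 ≈ 1216.2, ∠ = arctan(860/860) ≈ 45.00°
pole at origin: |s| = 860, ∠ = 90.00° (in denominator)
|G| = 200 · 964.21 / 9.4001e+08 ≈ 0.00020515
Gain = 20 log₁₀(0.00020515) ≈ -73.76 dB
∠G = 63.12° − 208.12° = -145.00°

-73.8 dB, -145.0°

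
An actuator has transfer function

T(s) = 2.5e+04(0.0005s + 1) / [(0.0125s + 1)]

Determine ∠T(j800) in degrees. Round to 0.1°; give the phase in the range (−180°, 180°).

-62.5°

At ω = 800 rad/s:
zero (1 + j800·0.0005) = 1 + j0.4 → |·| ≈ 1.077, ∠ ≈ 21.80°
pole (1 + j800·0.0125) = 1 + j10 → |·| ≈ 10.05, ∠ ≈ 84.29°
∠T = (21.80°) − (84.29°) = -62.49°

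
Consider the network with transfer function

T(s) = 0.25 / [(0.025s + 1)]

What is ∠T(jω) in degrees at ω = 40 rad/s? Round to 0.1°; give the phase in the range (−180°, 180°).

-45.0°

At ω = 40 rad/s:
pole (1 + j40·0.025) = 1 + j1 → |·| ≈ 1.4142, ∠ ≈ 45.00°
∠T = (0°) − (45.00°) = -45.00°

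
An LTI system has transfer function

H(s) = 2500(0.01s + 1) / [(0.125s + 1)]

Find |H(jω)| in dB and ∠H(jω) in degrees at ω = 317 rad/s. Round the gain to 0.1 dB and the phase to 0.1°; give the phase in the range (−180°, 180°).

46.4 dB, -16.1°

At ω = 317 rad/s:
zero (1 + j317·0.01) = 1 + j3.17 → |·| ≈ 3.324, ∠ ≈ 72.49°
pole (1 + j317·0.125) = 1 + j39.625 → |·| ≈ 39.638, ∠ ≈ 88.55°
|H| = 2500 · 3.324 / (39.638) ≈ 209.65
Gain = 20 log₁₀(209.65) ≈ 46.43 dB
∠H = (72.49°) − (88.55°) = -16.06°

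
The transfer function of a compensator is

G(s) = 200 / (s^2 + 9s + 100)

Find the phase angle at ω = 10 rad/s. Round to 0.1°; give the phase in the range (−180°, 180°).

-90.0°

At s = jω = j10:
quadratic: (j10)² + 9·j10 + 100 = 0 + j90 → |·| ≈ 90, ∠ ≈ 90.00°
∠G = 0.00° − 90.00° = -90.00°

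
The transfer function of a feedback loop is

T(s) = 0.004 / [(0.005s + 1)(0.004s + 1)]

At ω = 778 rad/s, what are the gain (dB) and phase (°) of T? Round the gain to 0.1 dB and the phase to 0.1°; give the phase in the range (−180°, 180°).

At ω = 778 rad/s:
pole (1 + j778·0.005) = 1 + j3.89 → |·| ≈ 4.0165, ∠ ≈ 75.58°
pole (1 + j778·0.004) = 1 + j3.112 → |·| ≈ 3.2687, ∠ ≈ 72.19°
|T| = 0.004 · 1 / (4.0165 · 3.2687) ≈ 0.00030468
Gain = 20 log₁₀(0.00030468) ≈ -70.32 dB
∠T = (0°) − (75.58° + 72.19°) = -147.77°

-70.3 dB, -147.8°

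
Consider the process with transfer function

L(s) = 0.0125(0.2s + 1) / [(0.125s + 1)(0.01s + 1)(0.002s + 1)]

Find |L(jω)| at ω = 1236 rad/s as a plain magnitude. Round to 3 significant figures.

0.000605

At ω = 1236 rad/s:
zero (1 + j1236·0.2) = 1 + j247.2 → |·| ≈ 247.2, ∠ ≈ 89.77°
pole (1 + j1236·0.125) = 1 + j154.5 → |·| ≈ 154.5, ∠ ≈ 89.63°
pole (1 + j1236·0.01) = 1 + j12.36 → |·| ≈ 12.4, ∠ ≈ 85.37°
pole (1 + j1236·0.002) = 1 + j2.472 → |·| ≈ 2.6666, ∠ ≈ 67.98°
|L| = 0.0125 · 247.2 / (154.5 · 12.4 · 2.6666) ≈ 0.00060485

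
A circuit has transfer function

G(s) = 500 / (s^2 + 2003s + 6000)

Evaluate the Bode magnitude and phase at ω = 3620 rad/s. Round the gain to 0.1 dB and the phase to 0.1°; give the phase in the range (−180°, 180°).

Substitute s = j3620:
Numerator: 500 = 500 + j0
Denominator: (j3620)^2 + 2003(j3620) + 6000 = -13098400 + j7250860
|N| = √(500² + 0²) ≈ 500, ∠N ≈ 0.00°
|D| = √(13098400² + 7250860²) ≈ 1.4971e+07, ∠D ≈ 151.03°
|G| = 500 / 1.4971e+07 ≈ 3.3398e-05
Gain = 20 log₁₀(3.3398e-05) ≈ -89.53 dB
∠G = 0.00° − 151.03° = -151.03°

-89.5 dB, -151.0°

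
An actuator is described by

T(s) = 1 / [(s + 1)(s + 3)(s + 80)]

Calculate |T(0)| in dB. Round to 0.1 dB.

-47.6 dB

T(0) = 1 / (1·3·80) ≈ 0.0041667
20 log₁₀(0.0041667) ≈ -47.60 dB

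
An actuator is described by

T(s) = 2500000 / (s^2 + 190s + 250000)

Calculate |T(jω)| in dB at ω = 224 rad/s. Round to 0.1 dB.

21.8 dB

At s = jω = j224:
quadratic: (j224)² + 190·j224 + 250000 = 199824 + j42560 → |·| ≈ 2.0431e+05, ∠ ≈ 12.02°
|T| = 2500000 / 2.0431e+05 ≈ 12.236
Gain = 20 log₁₀(12.236) ≈ 21.75 dB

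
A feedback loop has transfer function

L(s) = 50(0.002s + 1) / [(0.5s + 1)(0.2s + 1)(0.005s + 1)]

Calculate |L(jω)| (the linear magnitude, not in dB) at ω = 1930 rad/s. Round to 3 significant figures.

5.52e-05

At ω = 1930 rad/s:
zero (1 + j1930·0.002) = 1 + j3.86 → |·| ≈ 3.9874, ∠ ≈ 75.48°
pole (1 + j1930·0.5) = 1 + j965 → |·| ≈ 965, ∠ ≈ 89.94°
pole (1 + j1930·0.2) = 1 + j386 → |·| ≈ 386, ∠ ≈ 89.85°
pole (1 + j1930·0.005) = 1 + j9.65 → |·| ≈ 9.7017, ∠ ≈ 84.08°
|L| = 50 · 3.9874 / (965 · 386 · 9.7017) ≈ 5.5169e-05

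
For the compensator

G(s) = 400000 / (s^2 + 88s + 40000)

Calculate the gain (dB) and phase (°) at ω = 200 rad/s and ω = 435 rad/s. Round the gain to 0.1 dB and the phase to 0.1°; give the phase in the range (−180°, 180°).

At s = jω = j200:
quadratic: (j200)² + 88·j200 + 40000 = 0 + j17600 → |·| ≈ 17600, ∠ ≈ 90.00°
|G| = 400000 / 17600 ≈ 22.727
Gain = 20 log₁₀(22.727) ≈ 27.13 dB
∠G = 0.00° − 90.00° = -90.00°

At s = jω = j435:
quadratic: (j435)² + 88·j435 + 40000 = -149225 + j38280 → |·| ≈ 1.5406e+05, ∠ ≈ 165.61°
|G| = 400000 / 1.5406e+05 ≈ 2.5964
Gain = 20 log₁₀(2.5964) ≈ 8.29 dB
∠G = 0.00° − 165.61° = -165.61°

ω = 200: 27.1 dB, -90.0°; ω = 435: 8.3 dB, -165.6°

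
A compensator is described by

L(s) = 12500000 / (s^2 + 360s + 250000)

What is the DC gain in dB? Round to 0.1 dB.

34.0 dB

L(0) = 12500000 / 250000 = 50
20 log₁₀(50) ≈ 33.98 dB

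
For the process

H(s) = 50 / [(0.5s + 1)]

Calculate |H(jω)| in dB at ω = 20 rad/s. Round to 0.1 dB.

13.9 dB

At ω = 20 rad/s:
pole (1 + j20·0.5) = 1 + j10 → |·| ≈ 10.05, ∠ ≈ 84.29°
|H| = 50 · 1 / (10.05) ≈ 4.9751
Gain = 20 log₁₀(4.9751) ≈ 13.94 dB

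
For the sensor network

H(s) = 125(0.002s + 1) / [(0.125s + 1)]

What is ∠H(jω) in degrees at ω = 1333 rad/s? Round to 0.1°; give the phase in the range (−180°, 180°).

-20.2°

At ω = 1333 rad/s:
zero (1 + j1333·0.002) = 1 + j2.666 → |·| ≈ 2.8474, ∠ ≈ 69.44°
pole (1 + j1333·0.125) = 1 + j166.625 → |·| ≈ 166.63, ∠ ≈ 89.66°
∠H = (69.44°) − (89.66°) = -20.22°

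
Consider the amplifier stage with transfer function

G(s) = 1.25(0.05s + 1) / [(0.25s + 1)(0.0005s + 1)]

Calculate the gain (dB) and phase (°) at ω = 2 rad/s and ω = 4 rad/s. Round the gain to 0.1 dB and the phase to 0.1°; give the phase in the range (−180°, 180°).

At ω = 2 rad/s:
zero (1 + j2·0.05) = 1 + j0.1 → |·| ≈ 1.005, ∠ ≈ 5.71°
pole (1 + j2·0.25) = 1 + j0.5 → |·| ≈ 1.118, ∠ ≈ 26.57°
pole (1 + j2·0.0005) = 1 + j0.001 → |·| ≈ 1, ∠ ≈ 0.06°
|G| = 1.25 · 1.005 / (1.118 · 1) ≈ 1.1237
Gain = 20 log₁₀(1.1237) ≈ 1.01 dB
∠G = (5.71°) − (26.57° + 0.06°) = -20.92°

At ω = 4 rad/s:
zero (1 + j4·0.05) = 1 + j0.2 → |·| ≈ 1.0198, ∠ ≈ 11.31°
pole (1 + j4·0.25) = 1 + j1 → |·| ≈ 1.4142, ∠ ≈ 45.00°
pole (1 + j4·0.0005) = 1 + j0.002 → |·| ≈ 1, ∠ ≈ 0.11°
|G| = 1.25 · 1.0198 / (1.4142 · 1) ≈ 0.90139
Gain = 20 log₁₀(0.90139) ≈ -0.90 dB
∠G = (11.31°) − (45.00° + 0.11°) = -33.80°

ω = 2: 1.0 dB, -20.9°; ω = 4: -0.9 dB, -33.8°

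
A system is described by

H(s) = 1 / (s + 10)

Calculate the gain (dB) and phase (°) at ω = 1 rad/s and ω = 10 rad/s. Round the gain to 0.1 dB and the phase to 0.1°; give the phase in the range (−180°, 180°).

At s = jω = j1:
pole (s+10): 10 + j1 → |·| = √(10²+1²) = √101 ≈ 10.05, ∠ = arctan(1/10) ≈ 5.71°
|H| = 1 / 10.05 ≈ 0.099502
Gain = 20 log₁₀(0.099502) ≈ -20.04 dB
∠H = 0.00° − 5.71° = -5.71°

At s = jω = j10:
pole (s+10): 10 + j10 → |·| = √(10²+10²) = √200 ≈ 14.142, ∠ = arctan(10/10) ≈ 45.00°
|H| = 1 / 14.142 ≈ 0.070711
Gain = 20 log₁₀(0.070711) ≈ -23.01 dB
∠H = 0.00° − 45.00° = -45.00°

ω = 1: -20.0 dB, -5.7°; ω = 10: -23.0 dB, -45.0°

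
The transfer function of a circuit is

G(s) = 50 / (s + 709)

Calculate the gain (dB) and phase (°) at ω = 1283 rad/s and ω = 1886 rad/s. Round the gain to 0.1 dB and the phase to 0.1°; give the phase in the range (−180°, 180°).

ω = 1283: -29.3 dB, -61.1°; ω = 1886: -32.1 dB, -69.4°

Substitute s = j1283:
Numerator: 50 = 50 + j0
Denominator: (j1283) + 709 = 709 + j1283
|N| = √(50² + 0²) ≈ 50, ∠N ≈ 0.00°
|D| = √(709² + 1283²) ≈ 1465.9, ∠D ≈ 61.07°
|G| = 50 / 1465.9 ≈ 0.034109
Gain = 20 log₁₀(0.034109) ≈ -29.34 dB
∠G = 0.00° − 61.07° = -61.07°

Substitute s = j1886:
Numerator: 50 = 50 + j0
Denominator: (j1886) + 709 = 709 + j1886
|N| = √(50² + 0²) ≈ 50, ∠N ≈ 0.00°
|D| = √(709² + 1886²) ≈ 2014.9, ∠D ≈ 69.40°
|G| = 50 / 2014.9 ≈ 0.024815
Gain = 20 log₁₀(0.024815) ≈ -32.11 dB
∠G = 0.00° − 69.40° = -69.40°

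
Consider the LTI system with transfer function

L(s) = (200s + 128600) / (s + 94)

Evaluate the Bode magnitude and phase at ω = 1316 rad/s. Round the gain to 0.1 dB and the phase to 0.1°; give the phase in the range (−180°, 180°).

46.9 dB, -22.0°

Substitute s = j1316:
Numerator: 200(j1316) + 128600 = 128600 + j263200
Denominator: (j1316) + 94 = 94 + j1316
|N| = √(128600² + 263200²) ≈ 2.9294e+05, ∠N ≈ 63.96°
|D| = √(94² + 1316²) ≈ 1319.4, ∠D ≈ 85.91°
|L| = 2.9294e+05 / 1319.4 ≈ 222.03
Gain = 20 log₁₀(222.03) ≈ 46.93 dB
∠L = 63.96° − 85.91° = -21.95°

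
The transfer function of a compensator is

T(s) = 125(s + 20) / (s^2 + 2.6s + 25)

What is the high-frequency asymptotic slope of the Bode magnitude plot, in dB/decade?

-20 dB/decade

Each pole contributes −20 dB/decade at high frequency; each zero contributes +20 dB/decade.
Net: 1 zero(s) − 2 pole(s) → -20 dB/decade.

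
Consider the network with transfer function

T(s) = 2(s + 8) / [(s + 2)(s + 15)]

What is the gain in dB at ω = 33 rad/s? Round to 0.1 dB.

At s = jω = j33:
zero (s+8): 8 + j33 → |·| = √(8²+33²) = √1153 ≈ 33.956, ∠ = arctan(33/8) ≈ 76.37°
pole (s+2): 2 + j33 → |·| = √(2²+33²) = √1093 ≈ 33.061, ∠ = arctan(33/2) ≈ 86.53°
pole (s+15): 15 + j33 → |·| = √(15²+33²) = √1314 ≈ 36.249, ∠ = arctan(33/15) ≈ 65.56°
|T| = 2 · 33.956 / 1198.4 ≈ 0.056669
Gain = 20 log₁₀(0.056669) ≈ -24.93 dB

-24.9 dB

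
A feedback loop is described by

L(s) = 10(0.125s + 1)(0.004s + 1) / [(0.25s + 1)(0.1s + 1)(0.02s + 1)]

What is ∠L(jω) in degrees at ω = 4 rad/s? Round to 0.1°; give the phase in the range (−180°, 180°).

At ω = 4 rad/s:
zero (1 + j4·0.125) = 1 + j0.5 → |·| ≈ 1.118, ∠ ≈ 26.57°
zero (1 + j4·0.004) = 1 + j0.016 → |·| ≈ 1.0001, ∠ ≈ 0.92°
pole (1 + j4·0.25) = 1 + j1 → |·| ≈ 1.4142, ∠ ≈ 45.00°
pole (1 + j4·0.1) = 1 + j0.4 → |·| ≈ 1.077, ∠ ≈ 21.80°
pole (1 + j4·0.02) = 1 + j0.08 → |·| ≈ 1.0032, ∠ ≈ 4.57°
∠L = (26.57° + 0.92°) − (45.00° + 21.80° + 4.57°) = -43.88°

-43.9°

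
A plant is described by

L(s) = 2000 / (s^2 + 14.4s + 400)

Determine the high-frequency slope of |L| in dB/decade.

-40 dB/decade

Each pole contributes −20 dB/decade at high frequency; each zero contributes +20 dB/decade.
Net: 0 zero(s) − 2 pole(s) → -40 dB/decade.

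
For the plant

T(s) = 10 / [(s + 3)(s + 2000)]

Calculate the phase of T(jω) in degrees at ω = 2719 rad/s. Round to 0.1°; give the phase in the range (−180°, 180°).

At s = jω = j2719:
pole (s+3): 3 + j2719 → |·| = √(3²+2719²) = √7392970 ≈ 2719, ∠ = arctan(2719/3) ≈ 89.94°
pole (s+2000): 2000 + j2719 → |·| = √(2000²+2719²) = √11392961 ≈ 3375.3, ∠ = arctan(2719/2000) ≈ 53.66°
∠T = 0.00° − 143.60° = -143.60°

-143.6°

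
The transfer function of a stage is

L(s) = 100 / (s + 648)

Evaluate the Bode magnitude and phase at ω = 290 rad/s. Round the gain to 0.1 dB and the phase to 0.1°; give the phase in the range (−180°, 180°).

At s = jω = j290:
pole (s+648): 648 + j290 → |·| = √(648²+290²) = √504004 ≈ 709.93, ∠ = arctan(290/648) ≈ 24.11°
|L| = 100 / 709.93 ≈ 0.14086
Gain = 20 log₁₀(0.14086) ≈ -17.02 dB
∠L = 0.00° − 24.11° = -24.11°

-17.0 dB, -24.1°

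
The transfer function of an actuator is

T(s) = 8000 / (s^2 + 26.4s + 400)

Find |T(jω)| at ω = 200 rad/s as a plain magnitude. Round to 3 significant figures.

At s = jω = j200:
quadratic: (j200)² + 26.4·j200 + 400 = -39600 + j5280 → |·| ≈ 39950, ∠ ≈ 172.41°
|T| = 8000 / 39950 ≈ 0.20025

0.200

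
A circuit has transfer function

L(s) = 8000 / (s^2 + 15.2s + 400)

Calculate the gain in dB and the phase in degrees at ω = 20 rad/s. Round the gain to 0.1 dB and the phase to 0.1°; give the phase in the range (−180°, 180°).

28.4 dB, -90.0°

At s = jω = j20:
quadratic: (j20)² + 15.2·j20 + 400 = 0 + j304 → |·| ≈ 304, ∠ ≈ 90.00°
|L| = 8000 / 304 ≈ 26.316
Gain = 20 log₁₀(26.316) ≈ 28.40 dB
∠L = 0.00° − 90.00° = -90.00°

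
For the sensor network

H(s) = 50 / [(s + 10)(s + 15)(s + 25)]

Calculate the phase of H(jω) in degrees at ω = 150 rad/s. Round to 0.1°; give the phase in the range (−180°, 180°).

At s = jω = j150:
pole (s+10): 10 + j150 → |·| = √(10²+150²) = √22600 ≈ 150.33, ∠ = arctan(150/10) ≈ 86.19°
pole (s+15): 15 + j150 → |·| = √(15²+150²) = √22725 ≈ 150.75, ∠ = arctan(150/15) ≈ 84.29°
pole (s+25): 25 + j150 → |·| = √(25²+150²) = √23125 ≈ 152.07, ∠ = arctan(150/25) ≈ 80.54°
∠H = 0.00° − 251.02° = -251.02° ≡ 108.98° (principal value)

109.0°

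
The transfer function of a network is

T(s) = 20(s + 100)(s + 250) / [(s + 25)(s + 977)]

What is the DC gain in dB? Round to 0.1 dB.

T(0) = 20·100·250 / (25·977) ≈ 20.471
20 log₁₀(20.471) ≈ 26.22 dB

26.2 dB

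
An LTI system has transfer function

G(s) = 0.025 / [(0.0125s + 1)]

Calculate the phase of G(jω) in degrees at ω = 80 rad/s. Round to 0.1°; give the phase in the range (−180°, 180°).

At ω = 80 rad/s:
pole (1 + j80·0.0125) = 1 + j1 → |·| ≈ 1.4142, ∠ ≈ 45.00°
∠G = (0°) − (45.00°) = -45.00°

-45.0°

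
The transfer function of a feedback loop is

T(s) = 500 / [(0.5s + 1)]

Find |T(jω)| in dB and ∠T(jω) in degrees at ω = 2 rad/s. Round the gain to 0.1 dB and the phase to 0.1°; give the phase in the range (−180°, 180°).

At ω = 2 rad/s:
pole (1 + j2·0.5) = 1 + j1 → |·| ≈ 1.4142, ∠ ≈ 45.00°
|T| = 500 · 1 / (1.4142) ≈ 353.56
Gain = 20 log₁₀(353.56) ≈ 50.97 dB
∠T = (0°) − (45.00°) = -45.00°

51.0 dB, -45.0°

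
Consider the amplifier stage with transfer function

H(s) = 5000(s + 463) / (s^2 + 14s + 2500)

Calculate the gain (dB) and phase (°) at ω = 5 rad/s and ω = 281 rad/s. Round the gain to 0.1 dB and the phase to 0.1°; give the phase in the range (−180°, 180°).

ω = 5: 59.4 dB, -1.0°; ω = 281: 31.0 dB, -145.8°

At s = jω = j5:
zero (s+463): 463 + j5 → |·| = √(463²+5²) = √214394 ≈ 463.03, ∠ = arctan(5/463) ≈ 0.62°
quadratic: (j5)² + 14·j5 + 2500 = 2475 + j70 → |·| ≈ 2476, ∠ ≈ 1.62°
|H| = 5000 · 463.03 / 2476 ≈ 935.04
Gain = 20 log₁₀(935.04) ≈ 59.42 dB
∠H = 0.62° − 1.62° = -1.00°

At s = jω = j281:
zero (s+463): 463 + j281 → |·| = √(463²+281²) = √293330 ≈ 541.6, ∠ = arctan(281/463) ≈ 31.25°
quadratic: (j281)² + 14·j281 + 2500 = -76461 + j3934 → |·| ≈ 76562, ∠ ≈ 177.05°
|H| = 5000 · 541.6 / 76562 ≈ 35.37
Gain = 20 log₁₀(35.37) ≈ 30.97 dB
∠H = 31.25° − 177.05° = -145.80°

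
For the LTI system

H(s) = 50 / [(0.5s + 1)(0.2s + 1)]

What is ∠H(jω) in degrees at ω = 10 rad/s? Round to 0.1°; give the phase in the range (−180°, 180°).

At ω = 10 rad/s:
pole (1 + j10·0.5) = 1 + j5 → |·| ≈ 5.099, ∠ ≈ 78.69°
pole (1 + j10·0.2) = 1 + j2 → |·| ≈ 2.2361, ∠ ≈ 63.43°
∠H = (0°) − (78.69° + 63.43°) = -142.12°

-142.1°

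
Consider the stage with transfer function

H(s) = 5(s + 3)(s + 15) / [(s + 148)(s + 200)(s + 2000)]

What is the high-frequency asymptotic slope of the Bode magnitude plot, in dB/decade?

-20 dB/decade

Each pole contributes −20 dB/decade at high frequency; each zero contributes +20 dB/decade.
Net: 2 zero(s) − 3 pole(s) → -20 dB/decade.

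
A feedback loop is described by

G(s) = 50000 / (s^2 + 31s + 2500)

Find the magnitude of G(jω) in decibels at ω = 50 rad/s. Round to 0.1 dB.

At s = jω = j50:
quadratic: (j50)² + 31·j50 + 2500 = 0 + j1550 → |·| ≈ 1550, ∠ ≈ 90.00°
|G| = 50000 / 1550 ≈ 32.258
Gain = 20 log₁₀(32.258) ≈ 30.17 dB

30.2 dB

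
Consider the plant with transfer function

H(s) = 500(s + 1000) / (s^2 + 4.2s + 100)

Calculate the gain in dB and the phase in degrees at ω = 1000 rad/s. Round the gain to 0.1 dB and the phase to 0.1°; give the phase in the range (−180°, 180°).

-3.0 dB, -134.8°

At s = jω = j1000:
zero (s+1000): 1000 + j1000 → |·| = √(1000²+1000²) = √2000000 ≈ 1414.2, ∠ = arctan(1000/1000) ≈ 45.00°
quadratic: (j1000)² + 4.2·j1000 + 100 = -999900 + j4200 → |·| ≈ 9.9991e+05, ∠ ≈ 179.76°
|H| = 500 · 1414.2 / 9.9991e+05 ≈ 0.70716
Gain = 20 log₁₀(0.70716) ≈ -3.01 dB
∠H = 45.00° − 179.76° = -134.76°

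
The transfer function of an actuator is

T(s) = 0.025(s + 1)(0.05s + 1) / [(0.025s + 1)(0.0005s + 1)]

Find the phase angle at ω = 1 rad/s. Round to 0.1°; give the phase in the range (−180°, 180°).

At ω = 1 rad/s:
zero (1 + j1·1) = 1 + j1 → |·| ≈ 1.4142, ∠ ≈ 45.00°
zero (1 + j1·0.05) = 1 + j0.05 → |·| ≈ 1.0012, ∠ ≈ 2.86°
pole (1 + j1·0.025) = 1 + j0.025 → |·| ≈ 1.0003, ∠ ≈ 1.43°
pole (1 + j1·0.0005) = 1 + j0.0005 → |·| ≈ 1, ∠ ≈ 0.03°
∠T = (45.00° + 2.86°) − (1.43° + 0.03°) = 46.40°

46.4°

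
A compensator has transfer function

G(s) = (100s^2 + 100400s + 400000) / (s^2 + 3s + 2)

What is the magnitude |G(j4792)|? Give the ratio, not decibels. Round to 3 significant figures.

Substitute s = j4792:
Numerator: 100(j4792)^2 + 100400(j4792) + 400000 = -2295926400 + j481116800
Denominator: (j4792)^2 + 3(j4792) + 2 = -22963262 + j14376
|N| = √(2295926400² + 481116800²) ≈ 2.3458e+09, ∠N ≈ 168.16°
|D| = √(22963262² + 14376²) ≈ 2.2963e+07, ∠D ≈ 179.96°
|G| = 2.3458e+09 / 2.2963e+07 ≈ 102.16

102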